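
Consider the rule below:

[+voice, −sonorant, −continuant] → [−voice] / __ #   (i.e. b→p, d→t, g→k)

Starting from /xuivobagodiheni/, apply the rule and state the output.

xuivobagodiheni

No segment of /xuivobagodiheni/ meets the structural description of the rule, so the form surfaces unchanged.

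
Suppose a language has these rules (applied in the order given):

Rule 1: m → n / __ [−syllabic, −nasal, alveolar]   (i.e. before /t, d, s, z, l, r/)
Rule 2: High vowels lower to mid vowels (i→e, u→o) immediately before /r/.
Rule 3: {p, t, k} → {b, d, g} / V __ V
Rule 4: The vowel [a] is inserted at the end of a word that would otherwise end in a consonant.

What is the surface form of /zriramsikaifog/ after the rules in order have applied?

zreransigaifoga

Rule 1 (nasal place assimilation): /m/ precedes the alveolar consonant /s/, so it assimilates in place to [n]. /zriramsikaifog/ → zriransikaifog.
Rule 2 (pre-rhotic lowering): /i/ is a high vowel immediately before /r/, so it lowers to [e]. /zriransikaifog/ → zreransikaifog.
Rule 3 (intervocalic voicing): /k/ is a voiceless stop between vowels /i/ and /a/, so it voices to [g]. /zreransikaifog/ → zreransigaifog.
Rule 4 (final a-epenthesis): the form ends in the consonant /g/, so [a] is inserted word-finally. /zreransigaifog/ → zreransigaifoga.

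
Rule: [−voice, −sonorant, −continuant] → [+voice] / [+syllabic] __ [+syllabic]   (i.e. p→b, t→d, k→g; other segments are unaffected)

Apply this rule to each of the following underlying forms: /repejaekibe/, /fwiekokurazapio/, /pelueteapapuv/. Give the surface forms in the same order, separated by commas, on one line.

rebejaegibe, fwiegogurazabio, peluedeababuv

/repejaekibe/: /p/ is a voiceless stop between vowels /e/ and /e/, so it voices to [b]. /k/ is a voiceless stop between vowels /e/ and /i/, so it voices to [g]. → [rebejaegibe].
/fwiekokurazapio/: /k/ is a voiceless stop between vowels /e/ and /o/, so it voices to [g]. /k/ is a voiceless stop between vowels /o/ and /u/, so it voices to [g]. /p/ is a voiceless stop between vowels /a/ and /i/, so it voices to [b]. → [fwiegogurazabio].
/pelueteapapuv/: /t/ is a voiceless stop between vowels /e/ and /e/, so it voices to [d]. /p/ is a voiceless stop between vowels /a/ and /a/, so it voices to [b]. /p/ is a voiceless stop between vowels /a/ and /u/, so it voices to [b]. → [peluedeababuv].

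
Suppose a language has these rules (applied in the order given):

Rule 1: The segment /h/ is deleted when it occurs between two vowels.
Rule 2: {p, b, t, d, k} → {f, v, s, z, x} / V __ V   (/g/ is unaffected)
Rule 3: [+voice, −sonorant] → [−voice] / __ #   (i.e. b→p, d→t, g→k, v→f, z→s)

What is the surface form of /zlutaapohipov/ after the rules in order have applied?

zlusaafoifof

Rule 1 (intervocalic h-deletion): /h/ occurs between vowels /o/ and /i/, so it deletes. /zlutaapohipov/ → zlutaapoipov.
Rule 2 (intervocalic spirantization): /t/ is a stop between vowels /u/ and /a/, so it spirantizes to the fricative [s]. /p/ is a stop between vowels /a/ and /o/, so it spirantizes to the fricative [f]. /p/ is a stop between vowels /i/ and /o/, so it spirantizes to the fricative [f]. /zlutaapoipov/ → zlusaafoifov.
Rule 3 (final devoicing): /v/ is a voiced obstruent in word-final position, so it devoices to [f]. /zlusaafoifov/ → zlusaafoifof.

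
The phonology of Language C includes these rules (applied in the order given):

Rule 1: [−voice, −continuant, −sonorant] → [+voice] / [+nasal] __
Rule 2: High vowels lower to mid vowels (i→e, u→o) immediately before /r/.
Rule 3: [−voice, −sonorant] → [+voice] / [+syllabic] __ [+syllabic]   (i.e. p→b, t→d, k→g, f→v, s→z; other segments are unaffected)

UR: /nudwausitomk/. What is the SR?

nudwauzidomg

Rule 1 (post-nasal voicing): /k/ is a voiceless stop immediately after the nasal /m/, so it voices to [g]. /nudwausitomk/ → nudwausitomg.
Rule 2 (pre-rhotic lowering): no segment meets the environment; /nudwausitomg/ is unchanged.
Rule 3 (intervocalic voicing): /s/ is a voiceless obstruent between vowels /u/ and /i/, so it voices to [z]. /t/ is a voiceless obstruent between vowels /i/ and /o/, so it voices to [d]. /nudwausitomg/ → nudwauzidomg.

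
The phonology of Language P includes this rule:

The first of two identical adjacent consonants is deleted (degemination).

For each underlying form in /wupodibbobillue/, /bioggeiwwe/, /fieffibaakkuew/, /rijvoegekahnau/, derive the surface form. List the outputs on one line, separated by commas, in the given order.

/wupodibbobillue/: /bb/ is a geminate; the first /b/ deletes. /ll/ is a geminate; the first /l/ deletes. → [wupodibobilue].
/bioggeiwwe/: /gg/ is a geminate; the first /g/ deletes. /ww/ is a geminate; the first /w/ deletes. → [biogeiwe].
/fieffibaakkuew/: /ff/ is a geminate; the first /f/ deletes. /kk/ is a geminate; the first /k/ deletes. → [fiefibaakuew].
/rijvoegekahnau/: the rule's environment is not met; surfaces unchanged as [rijvoegekahnau].

wupodibobilue, biogeiwe, fiefibaakuew, rijvoegekahnau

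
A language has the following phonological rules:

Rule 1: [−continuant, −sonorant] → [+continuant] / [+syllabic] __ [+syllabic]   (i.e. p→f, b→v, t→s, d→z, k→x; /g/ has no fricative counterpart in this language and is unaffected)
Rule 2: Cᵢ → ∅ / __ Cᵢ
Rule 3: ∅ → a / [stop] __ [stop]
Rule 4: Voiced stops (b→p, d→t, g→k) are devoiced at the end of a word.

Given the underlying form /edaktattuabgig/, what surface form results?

Rule 1 (intervocalic spirantization): /d/ is a stop between vowels /e/ and /a/, so it spirantizes to the fricative [z]. /edaktattuabgig/ → ezaktattuabgig.
Rule 2 (degemination): /tt/ is a geminate; the first /t/ deletes. /ezaktattuabgig/ → ezaktatuabgig.
Rule 3 (stop-cluster a-epenthesis): /k/ and /t/ form a stop–stop cluster, so [a] is inserted between them. /b/ and /g/ form a stop–stop cluster, so [a] is inserted between them. /ezaktatuabgig/ → ezakatatuabagig.
Rule 4 (final devoicing): /g/ is a voiced stop in word-final position, so it devoices to [k]. /ezakatatuabagig/ → ezakatatuabagik.

ezakatatuabagik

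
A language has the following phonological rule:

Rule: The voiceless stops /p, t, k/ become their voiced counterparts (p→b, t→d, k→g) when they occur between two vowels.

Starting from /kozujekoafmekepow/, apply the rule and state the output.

/k/ is a voiceless stop between vowels /e/ and /o/, so it voices to [g].
/k/ is a voiceless stop between vowels /e/ and /e/, so it voices to [g].
/p/ is a voiceless stop between vowels /e/ and /o/, so it voices to [b].
The other instance of /k/ does not occur in the required environment and remains unchanged.
Surface form: [kozujegoafmegebow].

kozujegoafmegebow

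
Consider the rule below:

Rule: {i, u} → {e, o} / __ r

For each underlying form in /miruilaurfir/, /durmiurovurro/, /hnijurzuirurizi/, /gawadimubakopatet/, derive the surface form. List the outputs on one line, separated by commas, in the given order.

meruilaorfer, dormiorovorro, hnijorzuerorizi, gawadimubakopatet

/miruilaurfir/: /i/ is a high vowel immediately before /r/, so it lowers to [e]. /u/ is a high vowel immediately before /r/, so it lowers to [o]. /i/ is a high vowel immediately before /r/, so it lowers to [e]. → [meruilaorfer].
/durmiurovurro/: /u/ is a high vowel immediately before /r/, so it lowers to [o]. /u/ is a high vowel immediately before /r/, so it lowers to [o]. /u/ is a high vowel immediately before /r/, so it lowers to [o]. → [dormiorovorro].
/hnijurzuirurizi/: /u/ is a high vowel immediately before /r/, so it lowers to [o]. /i/ is a high vowel immediately before /r/, so it lowers to [e]. /u/ is a high vowel immediately before /r/, so it lowers to [o]. → [hnijorzuerorizi].
/gawadimubakopatet/: the rule's environment is not met; surfaces unchanged as [gawadimubakopatet].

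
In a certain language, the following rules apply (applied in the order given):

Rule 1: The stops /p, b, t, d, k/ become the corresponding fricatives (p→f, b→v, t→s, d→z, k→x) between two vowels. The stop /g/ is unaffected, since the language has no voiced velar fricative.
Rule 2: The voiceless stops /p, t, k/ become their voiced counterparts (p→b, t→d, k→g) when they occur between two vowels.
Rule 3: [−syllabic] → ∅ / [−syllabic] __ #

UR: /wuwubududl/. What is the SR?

wuwuvuzud

Rule 1 (intervocalic spirantization): /b/ is a stop between vowels /u/ and /u/, so it spirantizes to the fricative [v]. /d/ is a stop between vowels /u/ and /u/, so it spirantizes to the fricative [z]. /wuwubududl/ → wuwuvuzudl.
Rule 2 (intervocalic voicing): no segment meets the environment; /wuwuvuzudl/ is unchanged.
Rule 3 (final cluster simplification): /l/ is the second consonant of a word-final cluster /dl/, so it deletes. /wuwuvuzudl/ → wuwuvuzud.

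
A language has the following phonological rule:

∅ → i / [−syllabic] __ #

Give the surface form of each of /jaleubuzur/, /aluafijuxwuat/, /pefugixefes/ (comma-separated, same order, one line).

/jaleubuzur/: the form ends in the consonant /r/, so [i] is inserted word-finally. → [jaleubuzuri].
/aluafijuxwuat/: the form ends in the consonant /t/, so [i] is inserted word-finally. → [aluafijuxwuati].
/pefugixefes/: the form ends in the consonant /s/, so [i] is inserted word-finally. → [pefugixefesi].

jaleubuzuri, aluafijuxwuati, pefugixefesi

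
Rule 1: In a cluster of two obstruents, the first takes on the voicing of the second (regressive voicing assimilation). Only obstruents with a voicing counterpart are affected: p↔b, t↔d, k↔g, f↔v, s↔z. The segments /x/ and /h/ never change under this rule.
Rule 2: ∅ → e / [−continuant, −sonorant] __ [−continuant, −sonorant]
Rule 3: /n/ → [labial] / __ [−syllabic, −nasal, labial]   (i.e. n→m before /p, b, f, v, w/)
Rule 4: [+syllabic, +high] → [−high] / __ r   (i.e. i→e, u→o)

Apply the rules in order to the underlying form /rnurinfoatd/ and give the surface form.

Rule 1 (regressive voicing assimilation): /t/ precedes the voiced obstruent /d/, so it voices to [d] by assimilation. /rnurinfoatd/ → rnurinfoadd.
Rule 2 (stop-cluster e-epenthesis): /d/ and /d/ form a stop–stop cluster, so [e] is inserted between them. /rnurinfoadd/ → rnurinfoaded.
Rule 3 (nasal place assimilation): /n/ precedes the labial consonant /f/, so it assimilates in place to [m]. /rnurinfoaded/ → rnurimfoaded.
Rule 4 (pre-rhotic lowering): /u/ is a high vowel immediately before /r/, so it lowers to [o]. /rnurimfoaded/ → rnorimfoaded.

rnorimfoaded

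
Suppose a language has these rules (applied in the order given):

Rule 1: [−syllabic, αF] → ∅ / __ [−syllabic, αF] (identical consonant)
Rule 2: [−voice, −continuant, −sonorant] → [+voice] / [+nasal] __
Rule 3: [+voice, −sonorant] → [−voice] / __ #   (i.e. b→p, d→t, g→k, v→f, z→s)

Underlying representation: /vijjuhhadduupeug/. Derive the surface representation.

Rule 1 (degemination): /jj/ is a geminate; the first /j/ deletes. /hh/ is a geminate; the first /h/ deletes. /dd/ is a geminate; the first /d/ deletes. /vijjuhhadduupeug/ → vijuhaduupeug.
Rule 2 (post-nasal voicing): no segment meets the environment; /vijuhaduupeug/ is unchanged.
Rule 3 (final devoicing): /g/ is a voiced obstruent in word-final position, so it devoices to [k]. /vijuhaduupeug/ → vijuhaduupeuk.

vijuhaduupeuk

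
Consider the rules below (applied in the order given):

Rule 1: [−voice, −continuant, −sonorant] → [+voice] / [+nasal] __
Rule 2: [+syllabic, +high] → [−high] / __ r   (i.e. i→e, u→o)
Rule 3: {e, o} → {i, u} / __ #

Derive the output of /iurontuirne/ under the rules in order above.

Rule 1 (post-nasal voicing): /t/ is a voiceless stop immediately after the nasal /n/, so it voices to [d]. /iurontuirne/ → iuronduirne.
Rule 2 (pre-rhotic lowering): /u/ is a high vowel immediately before /r/, so it lowers to [o]. /i/ is a high vowel immediately before /r/, so it lowers to [e]. /iuronduirne/ → ioronduerne.
Rule 3 (final vowel raising): /e/ is a mid vowel in word-final position, so it raises to [i]. /ioronduerne/ → ioronduerni.

ioronduerni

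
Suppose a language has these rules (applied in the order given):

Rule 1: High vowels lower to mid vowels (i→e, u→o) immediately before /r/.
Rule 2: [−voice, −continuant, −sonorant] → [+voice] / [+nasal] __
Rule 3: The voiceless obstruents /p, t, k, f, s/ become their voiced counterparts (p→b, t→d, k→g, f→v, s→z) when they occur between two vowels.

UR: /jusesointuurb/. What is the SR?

Rule 1 (pre-rhotic lowering): /u/ is a high vowel immediately before /r/, so it lowers to [o]. /jusesointuurb/ → jusesointuorb.
Rule 2 (post-nasal voicing): /t/ is a voiceless stop immediately after the nasal /n/, so it voices to [d]. /jusesointuorb/ → jusesoinduorb.
Rule 3 (intervocalic voicing): /s/ is a voiceless obstruent between vowels /u/ and /e/, so it voices to [z]. /s/ is a voiceless obstruent between vowels /e/ and /o/, so it voices to [z]. /jusesoinduorb/ → juzezoinduorb.

juzezoinduorb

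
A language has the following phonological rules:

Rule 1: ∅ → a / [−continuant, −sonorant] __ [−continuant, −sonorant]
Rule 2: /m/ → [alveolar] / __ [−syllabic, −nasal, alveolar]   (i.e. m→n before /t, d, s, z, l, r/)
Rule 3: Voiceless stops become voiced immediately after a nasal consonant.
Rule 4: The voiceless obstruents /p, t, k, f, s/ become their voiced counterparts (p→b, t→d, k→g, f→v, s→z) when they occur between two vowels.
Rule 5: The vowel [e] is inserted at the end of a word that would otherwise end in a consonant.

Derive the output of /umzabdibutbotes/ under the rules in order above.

unzabadibudabodese

Rule 1 (stop-cluster a-epenthesis): /b/ and /d/ form a stop–stop cluster, so [a] is inserted between them. /t/ and /b/ form a stop–stop cluster, so [a] is inserted between them. /umzabdibutbotes/ → umzabadibutabotes.
Rule 2 (nasal place assimilation): /m/ precedes the alveolar consonant /z/, so it assimilates in place to [n]. /umzabadibutabotes/ → unzabadibutabotes.
Rule 3 (post-nasal voicing): no segment meets the environment; /unzabadibutabotes/ is unchanged.
Rule 4 (intervocalic voicing): /t/ is a voiceless obstruent between vowels /u/ and /a/, so it voices to [d]. /t/ is a voiceless obstruent between vowels /o/ and /e/, so it voices to [d]. /unzabadibutabotes/ → unzabadibudabodes.
Rule 5 (final e-epenthesis): the form ends in the consonant /s/, so [e] is inserted word-finally. /unzabadibudabodes/ → unzabadibudabodese.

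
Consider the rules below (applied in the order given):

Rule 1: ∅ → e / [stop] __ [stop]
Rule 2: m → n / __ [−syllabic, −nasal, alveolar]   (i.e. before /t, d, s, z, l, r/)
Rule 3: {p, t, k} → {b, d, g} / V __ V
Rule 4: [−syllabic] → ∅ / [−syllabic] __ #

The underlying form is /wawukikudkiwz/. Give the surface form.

Rule 1 (stop-cluster e-epenthesis): /d/ and /k/ form a stop–stop cluster, so [e] is inserted between them. /wawukikudkiwz/ → wawukikudekiwz.
Rule 2 (nasal place assimilation): no segment meets the environment; /wawukikudekiwz/ is unchanged.
Rule 3 (intervocalic voicing): /k/ is a voiceless stop between vowels /u/ and /i/, so it voices to [g]. /k/ is a voiceless stop between vowels /i/ and /u/, so it voices to [g]. /k/ is a voiceless stop between vowels /e/ and /i/, so it voices to [g]. /wawukikudekiwz/ → wawugigudegiwz.
Rule 4 (final cluster simplification): /z/ is the second consonant of a word-final cluster /wz/, so it deletes. /wawugigudegiwz/ → wawugigudegiw.

wawugigudegiw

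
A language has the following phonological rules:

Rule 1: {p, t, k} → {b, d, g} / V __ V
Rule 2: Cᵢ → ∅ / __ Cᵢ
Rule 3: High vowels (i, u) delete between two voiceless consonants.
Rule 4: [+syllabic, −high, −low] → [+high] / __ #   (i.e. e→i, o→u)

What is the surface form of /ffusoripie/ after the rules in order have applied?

fsoribii

Rule 1 (intervocalic voicing): /p/ is a voiceless stop between vowels /i/ and /i/, so it voices to [b]. /ffusoripie/ → ffusoribie.
Rule 2 (degemination): /ff/ is a geminate; the first /f/ deletes. /ffusoribie/ → fusoribie.
Rule 3 (high vowel syncope): /u/ is a high vowel flanked by voiceless consonants /f/ and /s/, so it deletes. /fusoribie/ → fsoribie.
Rule 4 (final vowel raising): /e/ is a mid vowel in word-final position, so it raises to [i]. /fsoribie/ → fsoribii.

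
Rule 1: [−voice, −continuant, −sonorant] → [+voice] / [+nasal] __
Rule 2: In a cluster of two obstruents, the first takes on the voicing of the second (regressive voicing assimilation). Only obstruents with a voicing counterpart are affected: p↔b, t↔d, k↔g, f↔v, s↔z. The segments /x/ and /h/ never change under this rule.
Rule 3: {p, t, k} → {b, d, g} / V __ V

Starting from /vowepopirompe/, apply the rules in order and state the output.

Rule 1 (post-nasal voicing): /p/ is a voiceless stop immediately after the nasal /m/, so it voices to [b]. /vowepopirompe/ → vowepopirombe.
Rule 2 (regressive voicing assimilation): no segment meets the environment; /vowepopirombe/ is unchanged.
Rule 3 (intervocalic voicing): /p/ is a voiceless stop between vowels /e/ and /o/, so it voices to [b]. /p/ is a voiceless stop between vowels /o/ and /i/, so it voices to [b]. /vowepopirombe/ → vowebobirombe.

vowebobirombe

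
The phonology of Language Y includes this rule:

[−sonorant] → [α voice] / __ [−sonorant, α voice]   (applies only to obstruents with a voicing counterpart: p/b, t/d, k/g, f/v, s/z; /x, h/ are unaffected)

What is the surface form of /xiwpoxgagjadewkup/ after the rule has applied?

No segment of /xiwpoxgagjadewkup/ meets the structural description of the rule, so the form surfaces unchanged.

xiwpoxgagjadewkup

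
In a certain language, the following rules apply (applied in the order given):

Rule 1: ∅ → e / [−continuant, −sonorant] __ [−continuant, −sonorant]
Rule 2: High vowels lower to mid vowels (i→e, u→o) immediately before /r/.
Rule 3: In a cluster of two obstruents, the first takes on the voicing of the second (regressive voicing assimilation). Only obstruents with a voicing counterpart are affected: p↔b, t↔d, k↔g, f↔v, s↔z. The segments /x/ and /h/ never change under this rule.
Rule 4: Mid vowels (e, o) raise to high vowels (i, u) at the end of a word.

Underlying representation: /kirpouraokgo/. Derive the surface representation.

kerpooraokegu

Rule 1 (stop-cluster e-epenthesis): /k/ and /g/ form a stop–stop cluster, so [e] is inserted between them. /kirpouraokgo/ → kirpouraokego.
Rule 2 (pre-rhotic lowering): /i/ is a high vowel immediately before /r/, so it lowers to [e]. /u/ is a high vowel immediately before /r/, so it lowers to [o]. /kirpouraokego/ → kerpooraokego.
Rule 3 (regressive voicing assimilation): no segment meets the environment; /kerpooraokego/ is unchanged.
Rule 4 (final vowel raising): /o/ is a mid vowel in word-final position, so it raises to [u]. /kerpooraokego/ → kerpooraokegu.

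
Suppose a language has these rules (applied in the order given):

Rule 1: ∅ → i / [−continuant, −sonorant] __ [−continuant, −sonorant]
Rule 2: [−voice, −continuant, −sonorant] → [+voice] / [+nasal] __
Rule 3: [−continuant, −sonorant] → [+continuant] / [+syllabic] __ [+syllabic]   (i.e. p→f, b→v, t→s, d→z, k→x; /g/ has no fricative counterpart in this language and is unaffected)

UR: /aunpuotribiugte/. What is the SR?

Rule 1 (stop-cluster i-epenthesis): /g/ and /t/ form a stop–stop cluster, so [i] is inserted between them. /aunpuotribiugte/ → aunpuotribiugite.
Rule 2 (post-nasal voicing): /p/ is a voiceless stop immediately after the nasal /n/, so it voices to [b]. /aunpuotribiugite/ → aunbuotribiugite.
Rule 3 (intervocalic spirantization): /b/ is a stop between vowels /i/ and /i/, so it spirantizes to the fricative [v]. /t/ is a stop between vowels /i/ and /e/, so it spirantizes to the fricative [s]. /aunbuotribiugite/ → aunbuotriviugise.

aunbuotriviugise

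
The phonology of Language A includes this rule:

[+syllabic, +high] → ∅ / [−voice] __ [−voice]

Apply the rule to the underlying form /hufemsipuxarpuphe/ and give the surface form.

hfemspxarpphe

/u/ is a high vowel flanked by voiceless consonants /h/ and /f/, so it deletes.
/i/ is a high vowel flanked by voiceless consonants /s/ and /p/, so it deletes.
/u/ is a high vowel flanked by voiceless consonants /p/ and /x/, so it deletes.
/u/ is a high vowel flanked by voiceless consonants /p/ and /p/, so it deletes.
Surface form: [hfemspxarpphe].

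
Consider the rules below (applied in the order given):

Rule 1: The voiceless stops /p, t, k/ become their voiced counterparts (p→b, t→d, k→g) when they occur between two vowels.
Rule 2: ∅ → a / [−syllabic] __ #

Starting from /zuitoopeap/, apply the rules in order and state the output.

Rule 1 (intervocalic voicing): /t/ is a voiceless stop between vowels /i/ and /o/, so it voices to [d]. /p/ is a voiceless stop between vowels /o/ and /e/, so it voices to [b]. /zuitoopeap/ → zuidoobeap.
Rule 2 (final a-epenthesis): the form ends in the consonant /p/, so [a] is inserted word-finally. /zuidoobeap/ → zuidoobeapa.

zuidoobeapa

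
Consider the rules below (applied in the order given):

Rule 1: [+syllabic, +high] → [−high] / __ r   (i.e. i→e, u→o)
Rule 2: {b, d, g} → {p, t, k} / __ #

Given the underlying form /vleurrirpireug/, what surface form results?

Rule 1 (pre-rhotic lowering): /u/ is a high vowel immediately before /r/, so it lowers to [o]. /i/ is a high vowel immediately before /r/, so it lowers to [e]. /i/ is a high vowel immediately before /r/, so it lowers to [e]. /vleurrirpireug/ → vleorrerpereug.
Rule 2 (final devoicing): /g/ is a voiced stop in word-final position, so it devoices to [k]. /vleorrerpereug/ → vleorrerpereuk.

vleorrerpereuk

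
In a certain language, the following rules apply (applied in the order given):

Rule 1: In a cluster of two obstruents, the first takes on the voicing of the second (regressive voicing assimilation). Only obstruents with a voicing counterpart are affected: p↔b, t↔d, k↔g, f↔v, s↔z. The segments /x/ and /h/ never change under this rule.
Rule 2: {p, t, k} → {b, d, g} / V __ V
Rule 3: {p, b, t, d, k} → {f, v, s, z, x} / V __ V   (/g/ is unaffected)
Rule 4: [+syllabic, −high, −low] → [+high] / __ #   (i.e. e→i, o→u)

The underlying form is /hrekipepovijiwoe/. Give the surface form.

hregivevovijiwoi

Rule 1 (regressive voicing assimilation): no segment meets the environment; /hrekipepovijiwoe/ is unchanged.
Rule 2 (intervocalic voicing): /k/ is a voiceless stop between vowels /e/ and /i/, so it voices to [g]. /p/ is a voiceless stop between vowels /i/ and /e/, so it voices to [b]. /p/ is a voiceless stop between vowels /e/ and /o/, so it voices to [b]. /hrekipepovijiwoe/ → hregibebovijiwoe.
Rule 3 (intervocalic spirantization): /b/ is a stop between vowels /i/ and /e/, so it spirantizes to the fricative [v]. /b/ is a stop between vowels /e/ and /o/, so it spirantizes to the fricative [v]. /hregibebovijiwoe/ → hregivevovijiwoe.
Rule 4 (final vowel raising): /e/ is a mid vowel in word-final position, so it raises to [i]. /hregivevovijiwoe/ → hregivevovijiwoi.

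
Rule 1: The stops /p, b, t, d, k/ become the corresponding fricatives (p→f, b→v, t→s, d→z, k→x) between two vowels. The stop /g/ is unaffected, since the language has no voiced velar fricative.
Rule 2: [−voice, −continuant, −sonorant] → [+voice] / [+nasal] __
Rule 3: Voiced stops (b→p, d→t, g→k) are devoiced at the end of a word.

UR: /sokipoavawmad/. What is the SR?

soxifoavawmat

Rule 1 (intervocalic spirantization): /k/ is a stop between vowels /o/ and /i/, so it spirantizes to the fricative [x]. /p/ is a stop between vowels /i/ and /o/, so it spirantizes to the fricative [f]. /sokipoavawmad/ → soxifoavawmad.
Rule 2 (post-nasal voicing): no segment meets the environment; /soxifoavawmad/ is unchanged.
Rule 3 (final devoicing): /d/ is a voiced stop in word-final position, so it devoices to [t]. /soxifoavawmad/ → soxifoavawmat.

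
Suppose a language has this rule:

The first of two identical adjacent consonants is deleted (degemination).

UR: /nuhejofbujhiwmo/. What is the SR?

nuhejofbujhiwmo

No segment of /nuhejofbujhiwmo/ meets the structural description of the rule, so the form surfaces unchanged.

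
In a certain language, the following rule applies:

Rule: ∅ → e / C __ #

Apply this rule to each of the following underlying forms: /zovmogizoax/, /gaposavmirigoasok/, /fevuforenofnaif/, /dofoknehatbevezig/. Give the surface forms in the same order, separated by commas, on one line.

/zovmogizoax/: the form ends in the consonant /x/, so [e] is inserted word-finally. → [zovmogizoaxe].
/gaposavmirigoasok/: the form ends in the consonant /k/, so [e] is inserted word-finally. → [gaposavmirigoasoke].
/fevuforenofnaif/: the form ends in the consonant /f/, so [e] is inserted word-finally. → [fevuforenofnaife].
/dofoknehatbevezig/: the form ends in the consonant /g/, so [e] is inserted word-finally. → [dofoknehatbevezige].

zovmogizoaxe, gaposavmirigoasoke, fevuforenofnaife, dofoknehatbevezige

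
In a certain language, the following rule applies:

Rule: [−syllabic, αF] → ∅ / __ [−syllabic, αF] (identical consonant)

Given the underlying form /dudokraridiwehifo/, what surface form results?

No segment of /dudokraridiwehifo/ meets the structural description of the rule, so the form surfaces unchanged.

dudokraridiwehifo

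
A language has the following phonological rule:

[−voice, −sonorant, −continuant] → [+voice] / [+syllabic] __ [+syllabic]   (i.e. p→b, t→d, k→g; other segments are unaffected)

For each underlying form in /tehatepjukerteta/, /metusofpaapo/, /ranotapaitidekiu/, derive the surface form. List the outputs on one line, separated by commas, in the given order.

tehadepjugerteda, medusofpaabo, ranodabaididegiu

/tehatepjukerteta/: /t/ is a voiceless stop between vowels /a/ and /e/, so it voices to [d]. /k/ is a voiceless stop between vowels /u/ and /e/, so it voices to [g]. /t/ is a voiceless stop between vowels /e/ and /a/, so it voices to [d]. → [tehadepjugerteda].
/metusofpaapo/: /t/ is a voiceless stop between vowels /e/ and /u/, so it voices to [d]. /p/ is a voiceless stop between vowels /a/ and /o/, so it voices to [b]. → [medusofpaabo].
/ranotapaitidekiu/: /t/ is a voiceless stop between vowels /o/ and /a/, so it voices to [d]. /p/ is a voiceless stop between vowels /a/ and /a/, so it voices to [b]. /t/ is a voiceless stop between vowels /i/ and /i/, so it voices to [d]. /k/ is a voiceless stop between vowels /e/ and /i/, so it voices to [g]. → [ranodabaididegiu].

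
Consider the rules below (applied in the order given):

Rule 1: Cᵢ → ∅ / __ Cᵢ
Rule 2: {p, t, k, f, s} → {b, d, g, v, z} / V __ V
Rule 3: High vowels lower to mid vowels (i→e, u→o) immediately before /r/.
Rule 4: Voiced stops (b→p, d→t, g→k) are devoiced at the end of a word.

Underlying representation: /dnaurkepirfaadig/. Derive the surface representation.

Rule 1 (degemination): no segment meets the environment; /dnaurkepirfaadig/ is unchanged.
Rule 2 (intervocalic voicing): /p/ is a voiceless obstruent between vowels /e/ and /i/, so it voices to [b]. /dnaurkepirfaadig/ → dnaurkebirfaadig.
Rule 3 (pre-rhotic lowering): /u/ is a high vowel immediately before /r/, so it lowers to [o]. /i/ is a high vowel immediately before /r/, so it lowers to [e]. /dnaurkebirfaadig/ → dnaorkeberfaadig.
Rule 4 (final devoicing): /g/ is a voiced stop in word-final position, so it devoices to [k]. /dnaorkeberfaadig/ → dnaorkeberfaadik.

dnaorkeberfaadik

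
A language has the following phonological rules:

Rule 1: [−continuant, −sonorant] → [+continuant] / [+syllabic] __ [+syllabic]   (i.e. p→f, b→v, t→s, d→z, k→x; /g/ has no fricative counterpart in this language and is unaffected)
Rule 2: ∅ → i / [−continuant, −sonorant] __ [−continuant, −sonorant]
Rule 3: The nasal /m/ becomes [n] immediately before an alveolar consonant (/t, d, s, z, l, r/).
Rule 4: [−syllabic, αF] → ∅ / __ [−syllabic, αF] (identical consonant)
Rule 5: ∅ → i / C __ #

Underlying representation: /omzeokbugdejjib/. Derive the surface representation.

onzeokibugidejibi

Rule 1 (intervocalic spirantization): no segment meets the environment; /omzeokbugdejjib/ is unchanged.
Rule 2 (stop-cluster i-epenthesis): /k/ and /b/ form a stop–stop cluster, so [i] is inserted between them. /g/ and /d/ form a stop–stop cluster, so [i] is inserted between them. /omzeokbugdejjib/ → omzeokibugidejjib.
Rule 3 (nasal place assimilation): /m/ precedes the alveolar consonant /z/, so it assimilates in place to [n]. /omzeokibugidejjib/ → onzeokibugidejjib.
Rule 4 (degemination): /jj/ is a geminate; the first /j/ deletes. /onzeokibugidejjib/ → onzeokibugidejib.
Rule 5 (final i-epenthesis): the form ends in the consonant /b/, so [i] is inserted word-finally. /onzeokibugidejib/ → onzeokibugidejibi.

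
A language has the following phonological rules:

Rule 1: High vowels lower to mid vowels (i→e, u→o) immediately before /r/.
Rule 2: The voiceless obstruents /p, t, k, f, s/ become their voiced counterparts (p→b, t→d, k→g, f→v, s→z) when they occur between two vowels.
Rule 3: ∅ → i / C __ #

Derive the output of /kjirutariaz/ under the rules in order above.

kjerudariazi

Rule 1 (pre-rhotic lowering): /i/ is a high vowel immediately before /r/, so it lowers to [e]. /kjirutariaz/ → kjerutariaz.
Rule 2 (intervocalic voicing): /t/ is a voiceless obstruent between vowels /u/ and /a/, so it voices to [d]. /kjerutariaz/ → kjerudariaz.
Rule 3 (final i-epenthesis): the form ends in the consonant /z/, so [i] is inserted word-finally. /kjerudariaz/ → kjerudariazi.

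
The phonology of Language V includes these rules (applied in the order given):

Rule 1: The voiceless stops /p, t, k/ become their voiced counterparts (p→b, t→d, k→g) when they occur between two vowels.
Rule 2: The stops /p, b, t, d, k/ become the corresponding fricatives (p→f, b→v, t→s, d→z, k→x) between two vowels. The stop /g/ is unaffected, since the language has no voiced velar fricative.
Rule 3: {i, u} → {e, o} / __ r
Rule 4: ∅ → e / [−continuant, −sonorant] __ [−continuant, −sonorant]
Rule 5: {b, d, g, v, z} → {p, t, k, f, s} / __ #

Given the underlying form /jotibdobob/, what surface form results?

Rule 1 (intervocalic voicing): /t/ is a voiceless stop between vowels /o/ and /i/, so it voices to [d]. /jotibdobob/ → jodibdobob.
Rule 2 (intervocalic spirantization): /d/ is a stop between vowels /o/ and /i/, so it spirantizes to the fricative [z]. /b/ is a stop between vowels /o/ and /o/, so it spirantizes to the fricative [v]. /jodibdobob/ → jozibdovob.
Rule 3 (pre-rhotic lowering): no segment meets the environment; /jozibdovob/ is unchanged.
Rule 4 (stop-cluster e-epenthesis): /b/ and /d/ form a stop–stop cluster, so [e] is inserted between them. /jozibdovob/ → jozibedovob.
Rule 5 (final devoicing): /b/ is a voiced obstruent in word-final position, so it devoices to [p]. /jozibedovob/ → jozibedovop.

jozibedovop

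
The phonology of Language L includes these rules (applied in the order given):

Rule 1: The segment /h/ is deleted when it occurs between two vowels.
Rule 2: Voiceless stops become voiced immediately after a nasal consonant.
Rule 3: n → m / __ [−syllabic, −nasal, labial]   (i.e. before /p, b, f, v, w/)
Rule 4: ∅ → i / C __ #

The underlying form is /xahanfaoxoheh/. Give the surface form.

xaamfaoxoehi

Rule 1 (intervocalic h-deletion): /h/ occurs between vowels /a/ and /a/, so it deletes. /h/ occurs between vowels /o/ and /e/, so it deletes. /xahanfaoxoheh/ → xaanfaoxoeh.
Rule 2 (post-nasal voicing): no segment meets the environment; /xaanfaoxoeh/ is unchanged.
Rule 3 (nasal place assimilation): /n/ precedes the labial consonant /f/, so it assimilates in place to [m]. /xaanfaoxoeh/ → xaamfaoxoeh.
Rule 4 (final i-epenthesis): the form ends in the consonant /h/, so [i] is inserted word-finally. /xaamfaoxoeh/ → xaamfaoxoehi.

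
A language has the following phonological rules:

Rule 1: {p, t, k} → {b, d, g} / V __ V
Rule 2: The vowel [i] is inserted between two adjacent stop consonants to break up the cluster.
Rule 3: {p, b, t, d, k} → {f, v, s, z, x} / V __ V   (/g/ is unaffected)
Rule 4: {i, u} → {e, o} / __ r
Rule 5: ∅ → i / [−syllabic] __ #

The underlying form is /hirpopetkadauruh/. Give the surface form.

Rule 1 (intervocalic voicing): /p/ is a voiceless stop between vowels /o/ and /e/, so it voices to [b]. /hirpopetkadauruh/ → hirpobetkadauruh.
Rule 2 (stop-cluster i-epenthesis): /t/ and /k/ form a stop–stop cluster, so [i] is inserted between them. /hirpobetkadauruh/ → hirpobetikadauruh.
Rule 3 (intervocalic spirantization): /b/ is a stop between vowels /o/ and /e/, so it spirantizes to the fricative [v]. /t/ is a stop between vowels /e/ and /i/, so it spirantizes to the fricative [s]. /k/ is a stop between vowels /i/ and /a/, so it spirantizes to the fricative [x]. /d/ is a stop between vowels /a/ and /a/, so it spirantizes to the fricative [z]. /hirpobetikadauruh/ → hirpovesixazauruh.
Rule 4 (pre-rhotic lowering): /i/ is a high vowel immediately before /r/, so it lowers to [e]. /u/ is a high vowel immediately before /r/, so it lowers to [o]. /hirpovesixazauruh/ → herpovesixazaoruh.
Rule 5 (final i-epenthesis): the form ends in the consonant /h/, so [i] is inserted word-finally. /herpovesixazaoruh/ → herpovesixazaoruhi.

herpovesixazaoruhi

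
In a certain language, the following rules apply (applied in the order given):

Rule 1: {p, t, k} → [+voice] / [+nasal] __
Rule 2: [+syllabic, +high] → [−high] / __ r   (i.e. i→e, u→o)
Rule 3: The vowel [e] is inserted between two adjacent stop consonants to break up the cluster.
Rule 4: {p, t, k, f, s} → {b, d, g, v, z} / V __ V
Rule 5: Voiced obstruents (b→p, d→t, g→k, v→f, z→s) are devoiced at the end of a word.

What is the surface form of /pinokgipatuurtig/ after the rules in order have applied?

Rule 1 (post-nasal voicing): no segment meets the environment; /pinokgipatuurtig/ is unchanged.
Rule 2 (pre-rhotic lowering): /u/ is a high vowel immediately before /r/, so it lowers to [o]. /pinokgipatuurtig/ → pinokgipatuortig.
Rule 3 (stop-cluster e-epenthesis): /k/ and /g/ form a stop–stop cluster, so [e] is inserted between them. /pinokgipatuortig/ → pinokegipatuortig.
Rule 4 (intervocalic voicing): /k/ is a voiceless obstruent between vowels /o/ and /e/, so it voices to [g]. /p/ is a voiceless obstruent between vowels /i/ and /a/, so it voices to [b]. /t/ is a voiceless obstruent between vowels /a/ and /u/, so it voices to [d]. /pinokegipatuortig/ → pinogegibaduortig.
Rule 5 (final devoicing): /g/ is a voiced obstruent in word-final position, so it devoices to [k]. /pinogegibaduortig/ → pinogegibaduortik.

pinogegibaduortik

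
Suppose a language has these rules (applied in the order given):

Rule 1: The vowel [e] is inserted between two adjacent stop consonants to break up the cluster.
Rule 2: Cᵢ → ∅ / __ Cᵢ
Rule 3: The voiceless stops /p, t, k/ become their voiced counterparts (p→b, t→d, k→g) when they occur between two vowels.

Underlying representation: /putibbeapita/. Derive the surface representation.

Rule 1 (stop-cluster e-epenthesis): /b/ and /b/ form a stop–stop cluster, so [e] is inserted between them. /putibbeapita/ → putibebeapita.
Rule 2 (degemination): no segment meets the environment; /putibebeapita/ is unchanged.
Rule 3 (intervocalic voicing): /t/ is a voiceless stop between vowels /u/ and /i/, so it voices to [d]. /p/ is a voiceless stop between vowels /a/ and /i/, so it voices to [b]. /t/ is a voiceless stop between vowels /i/ and /a/, so it voices to [d]. /putibebeapita/ → pudibebeabida.

pudibebeabida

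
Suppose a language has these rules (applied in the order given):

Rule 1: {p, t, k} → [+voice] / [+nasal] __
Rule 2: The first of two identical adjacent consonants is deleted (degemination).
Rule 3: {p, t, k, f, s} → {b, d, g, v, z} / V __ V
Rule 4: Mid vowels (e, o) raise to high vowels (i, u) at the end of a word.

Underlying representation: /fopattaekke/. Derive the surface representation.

fobadaegi

Rule 1 (post-nasal voicing): no segment meets the environment; /fopattaekke/ is unchanged.
Rule 2 (degemination): /tt/ is a geminate; the first /t/ deletes. /kk/ is a geminate; the first /k/ deletes. /fopattaekke/ → fopataeke.
Rule 3 (intervocalic voicing): /p/ is a voiceless obstruent between vowels /o/ and /a/, so it voices to [b]. /t/ is a voiceless obstruent between vowels /a/ and /a/, so it voices to [d]. /k/ is a voiceless obstruent between vowels /e/ and /e/, so it voices to [g]. /fopataeke/ → fobadaege.
Rule 4 (final vowel raising): /e/ is a mid vowel in word-final position, so it raises to [i]. /fobadaege/ → fobadaegi.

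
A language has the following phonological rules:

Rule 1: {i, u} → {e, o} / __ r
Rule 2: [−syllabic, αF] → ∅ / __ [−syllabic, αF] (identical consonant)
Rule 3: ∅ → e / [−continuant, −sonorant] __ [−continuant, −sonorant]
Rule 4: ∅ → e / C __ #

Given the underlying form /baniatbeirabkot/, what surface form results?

baniatebeerabekote

Rule 1 (pre-rhotic lowering): /i/ is a high vowel immediately before /r/, so it lowers to [e]. /baniatbeirabkot/ → baniatbeerabkot.
Rule 2 (degemination): no segment meets the environment; /baniatbeerabkot/ is unchanged.
Rule 3 (stop-cluster e-epenthesis): /t/ and /b/ form a stop–stop cluster, so [e] is inserted between them. /b/ and /k/ form a stop–stop cluster, so [e] is inserted between them. /baniatbeerabkot/ → baniatebeerabekot.
Rule 4 (final e-epenthesis): the form ends in the consonant /t/, so [e] is inserted word-finally. /baniatebeerabekot/ → baniatebeerabekote.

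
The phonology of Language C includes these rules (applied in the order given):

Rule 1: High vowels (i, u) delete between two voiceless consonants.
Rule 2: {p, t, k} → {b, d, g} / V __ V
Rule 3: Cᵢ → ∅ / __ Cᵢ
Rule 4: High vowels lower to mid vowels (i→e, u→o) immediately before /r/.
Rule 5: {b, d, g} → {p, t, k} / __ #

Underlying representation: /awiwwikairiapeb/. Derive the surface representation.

Rule 1 (high vowel syncope): no segment meets the environment; /awiwwikairiapeb/ is unchanged.
Rule 2 (intervocalic voicing): /k/ is a voiceless stop between vowels /i/ and /a/, so it voices to [g]. /p/ is a voiceless stop between vowels /a/ and /e/, so it voices to [b]. /awiwwikairiapeb/ → awiwwigairiabeb.
Rule 3 (degemination): /ww/ is a geminate; the first /w/ deletes. /awiwwigairiabeb/ → awiwigairiabeb.
Rule 4 (pre-rhotic lowering): /i/ is a high vowel immediately before /r/, so it lowers to [e]. /awiwigairiabeb/ → awiwigaeriabeb.
Rule 5 (final devoicing): /b/ is a voiced stop in word-final position, so it devoices to [p]. /awiwigaeriabeb/ → awiwigaeriabep.

awiwigaeriabep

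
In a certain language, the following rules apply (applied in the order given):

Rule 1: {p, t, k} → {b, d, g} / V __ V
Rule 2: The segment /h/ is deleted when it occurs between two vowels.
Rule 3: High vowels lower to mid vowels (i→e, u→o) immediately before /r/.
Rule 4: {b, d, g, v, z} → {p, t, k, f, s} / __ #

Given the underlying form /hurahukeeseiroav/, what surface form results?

Rule 1 (intervocalic voicing): /k/ is a voiceless stop between vowels /u/ and /e/, so it voices to [g]. /hurahukeeseiroav/ → hurahugeeseiroav.
Rule 2 (intervocalic h-deletion): /h/ occurs between vowels /a/ and /u/, so it deletes. /hurahugeeseiroav/ → huraugeeseiroav.
Rule 3 (pre-rhotic lowering): /u/ is a high vowel immediately before /r/, so it lowers to [o]. /i/ is a high vowel immediately before /r/, so it lowers to [e]. /huraugeeseiroav/ → horaugeeseeroav.
Rule 4 (final devoicing): /v/ is a voiced obstruent in word-final position, so it devoices to [f]. /horaugeeseeroav/ → horaugeeseeroaf.

horaugeeseeroaf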